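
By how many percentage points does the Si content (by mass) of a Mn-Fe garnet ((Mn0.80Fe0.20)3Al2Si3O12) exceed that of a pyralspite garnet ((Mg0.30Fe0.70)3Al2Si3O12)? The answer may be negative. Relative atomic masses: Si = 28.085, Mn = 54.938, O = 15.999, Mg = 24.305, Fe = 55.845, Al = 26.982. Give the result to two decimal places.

M((Mn0.80Fe0.20)3Al2Si3O12) = 495.565 g/mol, so wt% Si = 84.255/495.565 × 100 = 17.00%.
M((Mg0.30Fe0.70)3Al2Si3O12) = 469.356 g/mol, so wt% Si = 84.255/469.356 × 100 = 17.95%.
17.00 − 17.95 = -0.95 pp.

-0.95 percentage points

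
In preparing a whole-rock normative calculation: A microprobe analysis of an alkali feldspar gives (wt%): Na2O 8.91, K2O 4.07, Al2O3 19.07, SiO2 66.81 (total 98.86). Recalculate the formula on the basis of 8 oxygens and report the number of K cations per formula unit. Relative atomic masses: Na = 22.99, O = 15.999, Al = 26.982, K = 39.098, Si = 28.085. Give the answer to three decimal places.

Na2O: 8.91/61.979 = 0.14376 mol → 0.28752 mol Na, 0.14376 mol O.
K2O: 4.07/94.195 = 0.04321 mol → 0.08642 mol K, 0.04321 mol O.
Al2O3: 19.07/101.961 = 0.18703 mol → 0.37406 mol Al, 0.56109 mol O.
SiO2: 66.81/60.083 = 1.11196 mol → 1.11196 mol Si, 2.22392 mol O.
Total oxygen = 2.97198 mol. Normalization factor = 8/2.97198 = 2.69181.
K per 8 O = 0.08642 × 2.69181 = 0.233.

0.233 K apfu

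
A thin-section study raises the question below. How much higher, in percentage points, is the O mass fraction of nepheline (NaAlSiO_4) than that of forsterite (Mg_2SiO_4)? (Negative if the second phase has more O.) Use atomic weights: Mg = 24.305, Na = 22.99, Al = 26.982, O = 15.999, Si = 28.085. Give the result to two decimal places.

-0.44 percentage points

First mineral: 63.996 g O in 142.053 g formula = 45.05 wt% O.
Second mineral: 63.996 g O in 140.691 g formula = 45.49 wt% O.
45.05% − 45.49% gives a difference of -0.44 percentage points.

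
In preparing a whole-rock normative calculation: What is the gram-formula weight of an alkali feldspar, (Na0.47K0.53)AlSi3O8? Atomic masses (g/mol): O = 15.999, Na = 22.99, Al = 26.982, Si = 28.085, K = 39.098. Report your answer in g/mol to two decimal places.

The formula mass is the sum 0.47*22.99 + 0.53*39.098 + 1*26.982 + 3*28.085 + 8*15.999.

270.76 g/mol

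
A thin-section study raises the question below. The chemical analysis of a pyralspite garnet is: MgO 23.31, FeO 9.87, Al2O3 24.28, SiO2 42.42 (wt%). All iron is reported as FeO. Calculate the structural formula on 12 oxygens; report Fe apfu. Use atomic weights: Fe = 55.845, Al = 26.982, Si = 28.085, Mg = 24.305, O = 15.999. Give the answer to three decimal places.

23.31 wt% MgO ÷ 40.304 g/mol = 0.57835 mol, giving 0.57835 Mg and 0.57835 O.
9.87 wt% FeO ÷ 71.844 g/mol = 0.13738 mol, giving 0.13738 Fe and 0.13738 O.
24.28 wt% Al2O3 ÷ 101.961 g/mol = 0.23813 mol, giving 0.47626 Al and 0.71439 O.
42.42 wt% SiO2 ÷ 60.083 g/mol = 0.70602 mol, giving 0.70602 Si and 1.41204 O.
Oxygen sums to 2.84216; scaling by 12/2.84216 = 4.22214 puts the formula on 12 O.
Fe: 0.13738 × 4.22214 = 0.580 atoms per formula unit.

0.580 Fe apfu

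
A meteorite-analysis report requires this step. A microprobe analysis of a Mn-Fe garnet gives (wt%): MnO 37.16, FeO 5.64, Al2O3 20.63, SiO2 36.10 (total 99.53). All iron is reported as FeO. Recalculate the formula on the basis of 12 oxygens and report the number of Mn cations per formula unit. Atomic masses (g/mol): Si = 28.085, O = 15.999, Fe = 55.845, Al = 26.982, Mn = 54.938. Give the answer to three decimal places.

37.16 wt% MnO ÷ 70.937 g/mol = 0.52385 mol, giving 0.52385 Mn and 0.52385 O.
5.64 wt% FeO ÷ 71.844 g/mol = 0.07850 mol, giving 0.07850 Fe and 0.07850 O.
20.63 wt% Al2O3 ÷ 101.961 g/mol = 0.20233 mol, giving 0.40466 Al and 0.60699 O.
36.10 wt% SiO2 ÷ 60.083 g/mol = 0.60084 mol, giving 0.60084 Si and 1.20168 O.
Oxygen sums to 2.41102; scaling by 12/2.41102 = 4.97715 puts the formula on 12 O.
Mn: 0.52385 × 4.97715 = 2.607 atoms per formula unit.

2.607 Mn apfu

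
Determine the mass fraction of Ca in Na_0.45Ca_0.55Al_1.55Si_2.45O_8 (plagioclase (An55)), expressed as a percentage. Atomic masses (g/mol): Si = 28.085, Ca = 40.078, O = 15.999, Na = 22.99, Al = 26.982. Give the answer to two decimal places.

8.13 mass %

M(Na_0.45Ca_0.55Al_1.55Si_2.45O_8) = 271.011 g/mol.
Ca contributes 0.55 × 40.078 = 22.043 g per mole.
22.043/271.011 = 0.0813 → 8.13%.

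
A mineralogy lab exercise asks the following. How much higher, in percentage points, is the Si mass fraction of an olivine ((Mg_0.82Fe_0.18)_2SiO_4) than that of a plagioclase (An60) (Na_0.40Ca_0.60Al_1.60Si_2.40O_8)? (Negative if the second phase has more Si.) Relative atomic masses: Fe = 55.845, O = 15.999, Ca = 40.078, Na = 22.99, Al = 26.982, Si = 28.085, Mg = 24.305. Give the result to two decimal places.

M((Mg_0.82Fe_0.18)_2SiO_4) = 152.045 g/mol, so wt% Si = 28.085/152.045 × 100 = 18.47%.
M(Na_0.40Ca_0.60Al_1.60Si_2.40O_8) = 271.810 g/mol, so wt% Si = 67.404/271.810 × 100 = 24.80%.
18.47 − 24.80 = -6.33 pp.

-6.33 percentage points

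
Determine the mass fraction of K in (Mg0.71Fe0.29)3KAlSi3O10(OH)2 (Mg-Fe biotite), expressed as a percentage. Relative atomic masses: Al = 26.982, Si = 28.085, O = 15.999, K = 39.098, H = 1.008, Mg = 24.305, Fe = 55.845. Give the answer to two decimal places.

M((Mg0.71Fe0.29)3KAlSi3O10(OH)2) = 444.694 g/mol.
K contributes 1 × 39.098 = 39.098 g per mole.
39.098/444.694 = 0.0879 → 8.79%.

8.79 wt%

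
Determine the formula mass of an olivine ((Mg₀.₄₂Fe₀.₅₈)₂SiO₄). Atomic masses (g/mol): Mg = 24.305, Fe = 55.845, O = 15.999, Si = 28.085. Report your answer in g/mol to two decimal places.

Mg: 0.84 × 24.305 = 20.4162
Fe: 1.16 × 55.845 = 64.7802
Si: 1 × 28.085 = 28.0850
O: 4 × 15.999 = 63.9960
Summing the contributions gives the formula mass.

177.28 g/mol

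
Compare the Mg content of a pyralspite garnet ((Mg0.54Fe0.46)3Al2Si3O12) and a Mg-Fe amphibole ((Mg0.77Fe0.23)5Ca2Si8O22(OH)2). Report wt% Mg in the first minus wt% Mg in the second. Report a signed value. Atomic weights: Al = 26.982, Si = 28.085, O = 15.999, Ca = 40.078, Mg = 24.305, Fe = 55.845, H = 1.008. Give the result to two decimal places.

-2.21 percentage points

First mineral: 39.374 g Mg in 446.647 g formula = 8.82 wt% Mg.
Second mineral: 93.574 g Mg in 848.624 g formula = 11.03 wt% Mg.
8.82% − 11.03% gives a difference of -2.21 percentage points.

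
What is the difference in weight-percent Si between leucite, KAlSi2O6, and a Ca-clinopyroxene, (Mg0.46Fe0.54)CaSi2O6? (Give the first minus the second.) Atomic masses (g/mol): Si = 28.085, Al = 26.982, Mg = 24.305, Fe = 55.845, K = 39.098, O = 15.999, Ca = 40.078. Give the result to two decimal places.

1.69 percentage points

First mineral: 56.170 g Si in 218.244 g formula = 25.74 wt% Si.
Second mineral: 56.170 g Si in 233.579 g formula = 24.05 wt% Si.
25.74% − 24.05% gives a difference of 1.69 percentage points.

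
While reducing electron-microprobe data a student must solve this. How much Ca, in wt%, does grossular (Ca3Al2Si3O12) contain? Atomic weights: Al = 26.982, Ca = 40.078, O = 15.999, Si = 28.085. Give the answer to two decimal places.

Formula mass = 3*40.078 + 2*26.982 + 3*28.085 + 12*15.999 = 450.441 g/mol, of which 120.234 g is Ca.
So Ca makes up 120.234/450.441 = 0.2669 of the mass, i.e. 26.69%.

26.69 wt%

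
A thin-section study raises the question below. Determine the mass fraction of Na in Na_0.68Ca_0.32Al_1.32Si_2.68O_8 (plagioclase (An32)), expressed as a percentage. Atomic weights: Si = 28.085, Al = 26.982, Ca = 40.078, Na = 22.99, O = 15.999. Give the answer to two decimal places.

Formula mass = 0.68*22.99 + 0.32*40.078 + 1.32*26.982 + 2.68*28.085 + 8*15.999 = 267.334 g/mol, of which 15.633 g is Na.
So Na makes up 15.633/267.334 = 0.0585 of the mass, i.e. 5.85%.

5.85 weight percent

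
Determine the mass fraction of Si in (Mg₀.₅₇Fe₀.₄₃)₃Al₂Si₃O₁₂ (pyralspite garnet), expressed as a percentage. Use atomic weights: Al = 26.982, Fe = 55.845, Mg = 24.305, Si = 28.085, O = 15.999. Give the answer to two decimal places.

M((Mg₀.₅₇Fe₀.₄₃)₃Al₂Si₃O₁₂) = 443.809 g/mol.
Si contributes 3 × 28.085 = 84.255 g per mole.
84.255/443.809 = 0.1898 → 18.98%.

18.98 wt%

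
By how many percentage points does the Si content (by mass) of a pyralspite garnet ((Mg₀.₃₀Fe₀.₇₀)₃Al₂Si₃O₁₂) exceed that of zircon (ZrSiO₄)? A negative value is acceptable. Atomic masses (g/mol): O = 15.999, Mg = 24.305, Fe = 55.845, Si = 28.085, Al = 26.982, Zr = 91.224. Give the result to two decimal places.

2.63 percentage points

M((Mg₀.₃₀Fe₀.₇₀)₃Al₂Si₃O₁₂) = 469.356 g/mol, so wt% Si = 84.255/469.356 × 100 = 17.95%.
M(ZrSiO₄) = 183.305 g/mol, so wt% Si = 28.085/183.305 × 100 = 15.32%.
17.95 − 15.32 = 2.63 pp.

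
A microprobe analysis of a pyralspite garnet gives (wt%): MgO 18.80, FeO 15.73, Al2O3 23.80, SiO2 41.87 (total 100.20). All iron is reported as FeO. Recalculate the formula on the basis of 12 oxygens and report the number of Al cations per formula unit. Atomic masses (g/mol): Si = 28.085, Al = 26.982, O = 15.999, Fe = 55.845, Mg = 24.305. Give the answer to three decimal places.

2.016 Al apfu

18.80 wt% MgO ÷ 40.304 g/mol = 0.46645 mol, giving 0.46645 Mg and 0.46645 O.
15.73 wt% FeO ÷ 71.844 g/mol = 0.21895 mol, giving 0.21895 Fe and 0.21895 O.
23.80 wt% Al2O3 ÷ 101.961 g/mol = 0.23342 mol, giving 0.46684 Al and 0.70026 O.
41.87 wt% SiO2 ÷ 60.083 g/mol = 0.69687 mol, giving 0.69687 Si and 1.39374 O.
Oxygen sums to 2.77940; scaling by 12/2.77940 = 4.31748 puts the formula on 12 O.
Al: 0.46684 × 4.31748 = 2.016 atoms per formula unit.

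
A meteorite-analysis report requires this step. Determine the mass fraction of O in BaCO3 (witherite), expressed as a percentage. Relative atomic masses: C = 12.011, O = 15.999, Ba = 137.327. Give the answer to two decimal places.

Formula mass = 1·137.327 + 1·12.011 + 3·15.999 = 197.335 g/mol, of which 47.997 g is O.
So O makes up 47.997/197.335 = 0.2432 of the mass, i.e. 24.32%.

24.32 wt%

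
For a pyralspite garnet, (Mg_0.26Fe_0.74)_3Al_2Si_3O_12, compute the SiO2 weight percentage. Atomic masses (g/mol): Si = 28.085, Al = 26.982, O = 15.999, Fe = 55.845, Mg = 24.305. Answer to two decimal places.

Molar mass of (Mg_0.26Fe_0.74)_3Al_2Si_3O_12 = 0.78·24.305 + 2.22·55.845 + 2·26.982 + 3·28.085 + 12·15.999 = 473.141 g/mol.
Each formula unit contains 3 Si, equivalent to 3/1 = 3.0000 mol SiO2.
M(SiO2) = 1×28.085 + 2×15.999 = 60.083 g/mol.
Mass of SiO2 per formula unit = 3.0000 × 60.083 = 180.249 g.
SiO2 wt% = 180.249 / 473.141 × 100 = 38.10%.

38.10 wt%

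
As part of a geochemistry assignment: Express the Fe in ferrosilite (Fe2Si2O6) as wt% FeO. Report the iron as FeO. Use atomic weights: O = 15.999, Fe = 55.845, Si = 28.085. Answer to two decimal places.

54.46 wt%

Formula mass = 263.854 g/mol.
2 Fe → 2.0000 mol FeO per formula unit; M(FeO) = 71.844, so FeO mass = 143.688 g.
143.688/263.854 × 100 = 54.46 wt%.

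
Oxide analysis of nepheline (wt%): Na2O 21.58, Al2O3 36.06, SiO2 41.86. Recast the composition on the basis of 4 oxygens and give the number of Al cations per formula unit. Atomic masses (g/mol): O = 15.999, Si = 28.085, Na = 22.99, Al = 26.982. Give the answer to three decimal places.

Na2O (M=61.979): mol = 0.34818; Na = 0.69636, O = 0.34818.
Al2O3 (M=101.961): mol = 0.35366; Al = 0.70732, O = 1.06098.
SiO2 (M=60.083): mol = 0.69670; Si = 0.69670, O = 1.39340.
ΣO = 2.80256; factor = 4/ΣO = 1.42727.
Al apfu = 0.70732 × 1.42727 = 1.010.

1.010 Al apfu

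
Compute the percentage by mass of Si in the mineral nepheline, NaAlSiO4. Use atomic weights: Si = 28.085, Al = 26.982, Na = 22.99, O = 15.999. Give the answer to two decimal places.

M(NaAlSiO4) = 142.053 g/mol.
Si contributes 1 × 28.085 = 28.085 g per mole.
28.085/142.053 = 0.1977 → 19.77%.

19.77 wt%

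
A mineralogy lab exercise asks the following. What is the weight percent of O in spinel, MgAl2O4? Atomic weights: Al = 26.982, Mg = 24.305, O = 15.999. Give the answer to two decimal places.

M(MgAl2O4) = 142.265 g/mol.
O contributes 4 × 15.999 = 63.996 g per mole.
63.996/142.265 = 0.4498 → 44.98%.

44.98 mass %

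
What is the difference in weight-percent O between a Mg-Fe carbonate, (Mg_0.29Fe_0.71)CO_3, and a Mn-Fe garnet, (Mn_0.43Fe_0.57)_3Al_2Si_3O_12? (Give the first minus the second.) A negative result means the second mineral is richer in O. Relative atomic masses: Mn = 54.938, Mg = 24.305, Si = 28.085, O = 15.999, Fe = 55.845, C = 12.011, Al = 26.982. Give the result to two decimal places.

6.32 percentage points

O in (Mg_0.29Fe_0.71)CO_3: molar mass 106.706 g/mol; 3×15.999 = 47.997 g → 44.98 wt%.
O in (Mn_0.43Fe_0.57)_3Al_2Si_3O_12: molar mass 496.572 g/mol; 12×15.999 = 191.988 g → 38.66 wt%.
Difference = 44.98 − 38.66 = 6.32 percentage points.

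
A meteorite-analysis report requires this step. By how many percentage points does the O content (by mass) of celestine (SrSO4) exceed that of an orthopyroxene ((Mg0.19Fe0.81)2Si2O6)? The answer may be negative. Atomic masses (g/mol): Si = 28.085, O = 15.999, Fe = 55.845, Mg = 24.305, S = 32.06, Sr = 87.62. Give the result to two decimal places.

First mineral: 63.996 g O in 183.676 g formula = 34.84 wt% O.
Second mineral: 95.994 g O in 251.869 g formula = 38.11 wt% O.
34.84% − 38.11% gives a difference of -3.27 percentage points.

-3.27 percentage points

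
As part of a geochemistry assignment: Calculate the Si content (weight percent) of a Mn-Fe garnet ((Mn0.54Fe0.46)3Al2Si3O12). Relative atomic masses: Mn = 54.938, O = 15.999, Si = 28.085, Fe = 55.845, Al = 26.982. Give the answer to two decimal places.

Formula mass = 1.62×54.938 + 1.38×55.845 + 2×26.982 + 3×28.085 + 12×15.999 = 496.273 g/mol, of which 84.255 g is Si.
So Si makes up 84.255/496.273 = 0.1698 of the mass, i.e. 16.98%.

16.98 weight percent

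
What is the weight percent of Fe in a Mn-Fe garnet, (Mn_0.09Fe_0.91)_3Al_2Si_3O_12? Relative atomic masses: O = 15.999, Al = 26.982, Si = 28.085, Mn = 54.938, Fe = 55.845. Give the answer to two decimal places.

Formula mass = 0.27×54.938 + 2.73×55.845 + 2×26.982 + 3×28.085 + 12×15.999 = 497.497 g/mol, of which 152.457 g is Fe.
So Fe makes up 152.457/497.497 = 0.3064 of the mass, i.e. 30.64%.

30.64 mass %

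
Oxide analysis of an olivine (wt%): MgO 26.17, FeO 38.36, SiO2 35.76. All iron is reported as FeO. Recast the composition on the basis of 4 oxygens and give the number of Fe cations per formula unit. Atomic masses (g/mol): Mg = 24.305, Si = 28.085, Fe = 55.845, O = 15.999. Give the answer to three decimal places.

0.900 Fe apfu

MgO (M=40.304): mol = 0.64932; Mg = 0.64932, O = 0.64932.
FeO (M=71.844): mol = 0.53393; Fe = 0.53393, O = 0.53393.
SiO2 (M=60.083): mol = 0.59518; Si = 0.59518, O = 1.19036.
ΣO = 2.37361; factor = 4/ΣO = 1.68520.
Fe apfu = 0.53393 × 1.68520 = 0.900.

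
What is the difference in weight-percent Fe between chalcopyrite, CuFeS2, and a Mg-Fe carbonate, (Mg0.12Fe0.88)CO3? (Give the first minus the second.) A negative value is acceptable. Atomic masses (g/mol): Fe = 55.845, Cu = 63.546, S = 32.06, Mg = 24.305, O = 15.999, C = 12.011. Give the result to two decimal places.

M(CuFeS2) = 183.511 g/mol, so wt% Fe = 55.845/183.511 × 100 = 30.43%.
M((Mg0.12Fe0.88)CO3) = 112.068 g/mol, so wt% Fe = 49.144/112.068 × 100 = 43.85%.
30.43 − 43.85 = -13.42 pp.

-13.42 percentage points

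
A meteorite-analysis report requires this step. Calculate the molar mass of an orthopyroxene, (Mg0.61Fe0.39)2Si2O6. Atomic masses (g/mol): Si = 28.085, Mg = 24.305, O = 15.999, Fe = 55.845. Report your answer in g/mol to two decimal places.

The formula mass is the sum 1.22·24.305 + 0.78·55.845 + 2·28.085 + 6·15.999.

225.38 g/mol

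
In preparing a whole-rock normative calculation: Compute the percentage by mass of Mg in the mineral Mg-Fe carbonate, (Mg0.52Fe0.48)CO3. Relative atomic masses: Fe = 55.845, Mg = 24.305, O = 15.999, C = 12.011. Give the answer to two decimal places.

Formula mass = 0.52*24.305 + 0.48*55.845 + 1*12.011 + 3*15.999 = 99.452 g/mol, of which 12.639 g is Mg.
So Mg makes up 12.639/99.452 = 0.1271 of the mass, i.e. 12.71%.

12.71 mass %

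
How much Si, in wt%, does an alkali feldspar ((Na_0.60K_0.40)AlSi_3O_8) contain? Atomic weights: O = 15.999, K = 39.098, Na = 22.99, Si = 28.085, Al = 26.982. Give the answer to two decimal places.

31.36 wt%

Formula mass = 0.60×22.99 + 0.40×39.098 + 1×26.982 + 3×28.085 + 8×15.999 = 268.662 g/mol, of which 84.255 g is Si.
So Si makes up 84.255/268.662 = 0.3136 of the mass, i.e. 31.36%.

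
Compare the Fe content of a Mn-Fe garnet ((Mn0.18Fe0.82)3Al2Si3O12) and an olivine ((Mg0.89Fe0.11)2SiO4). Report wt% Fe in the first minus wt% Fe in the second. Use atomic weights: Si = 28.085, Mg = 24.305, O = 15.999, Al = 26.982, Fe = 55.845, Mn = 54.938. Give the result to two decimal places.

M((Mn0.18Fe0.82)3Al2Si3O12) = 497.252 g/mol, so wt% Fe = 137.379/497.252 × 100 = 27.63%.
M((Mg0.89Fe0.11)2SiO4) = 147.630 g/mol, so wt% Fe = 12.286/147.630 × 100 = 8.32%.
27.63 − 8.32 = 19.31 pp.

19.31 percentage points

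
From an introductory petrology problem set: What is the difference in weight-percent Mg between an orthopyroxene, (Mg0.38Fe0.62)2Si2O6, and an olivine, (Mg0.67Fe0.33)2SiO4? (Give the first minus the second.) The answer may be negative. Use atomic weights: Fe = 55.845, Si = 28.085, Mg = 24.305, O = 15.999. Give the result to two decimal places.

-12.47 percentage points

Mg in (Mg0.38Fe0.62)2Si2O6: molar mass 239.884 g/mol; 0.76×24.305 = 18.472 g → 7.70 wt%.
Mg in (Mg0.67Fe0.33)2SiO4: molar mass 161.507 g/mol; 1.34×24.305 = 32.569 g → 20.17 wt%.
Difference = 7.70 − 20.17 = -12.47 percentage points.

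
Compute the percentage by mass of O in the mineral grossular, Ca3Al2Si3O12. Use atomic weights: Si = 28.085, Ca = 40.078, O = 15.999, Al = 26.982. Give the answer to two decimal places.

42.62 weight percent

Formula mass = 3·40.078 + 2·26.982 + 3·28.085 + 12·15.999 = 450.441 g/mol, of which 191.988 g is O.
So O makes up 191.988/450.441 = 0.4262 of the mass, i.e. 42.62%.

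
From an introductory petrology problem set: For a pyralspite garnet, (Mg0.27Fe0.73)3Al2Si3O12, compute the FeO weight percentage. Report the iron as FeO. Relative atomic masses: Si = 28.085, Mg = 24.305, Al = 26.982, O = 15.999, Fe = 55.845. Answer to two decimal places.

33.32 wt%

Formula mass = 472.195 g/mol.
2.19 Fe → 2.1900 mol FeO per formula unit; M(FeO) = 71.844, so FeO mass = 157.338 g.
157.338/472.195 × 100 = 33.32 wt%.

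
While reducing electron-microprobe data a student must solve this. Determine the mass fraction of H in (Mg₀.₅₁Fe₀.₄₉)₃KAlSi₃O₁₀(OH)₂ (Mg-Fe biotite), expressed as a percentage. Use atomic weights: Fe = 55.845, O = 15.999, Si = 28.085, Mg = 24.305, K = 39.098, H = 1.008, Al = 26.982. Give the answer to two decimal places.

Formula mass = 1.53·24.305 + 1.47·55.845 + 1·39.098 + 1·26.982 + 3·28.085 + 12·15.999 + 2·1.008 = 463.618 g/mol, of which 2.016 g is H.
So H makes up 2.016/463.618 = 0.0043 of the mass, i.e. 0.43%.

0.43 weight percent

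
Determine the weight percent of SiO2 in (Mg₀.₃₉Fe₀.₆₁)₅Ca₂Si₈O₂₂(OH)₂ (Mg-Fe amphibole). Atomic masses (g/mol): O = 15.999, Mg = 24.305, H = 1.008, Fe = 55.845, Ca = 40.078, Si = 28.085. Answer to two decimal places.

52.90 wt%

Formula mass = 908.550 g/mol.
8 Si → 8.0000 mol SiO2 per formula unit; M(SiO2) = 60.083, so SiO2 mass = 480.664 g.
480.664/908.550 × 100 = 52.90 wt%.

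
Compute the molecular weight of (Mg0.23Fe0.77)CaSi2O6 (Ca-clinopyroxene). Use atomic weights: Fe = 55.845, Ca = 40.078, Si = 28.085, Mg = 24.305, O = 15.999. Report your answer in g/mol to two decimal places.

240.83 g/mol

M = 0.23*24.305 + 0.77*55.845 + 1*40.078 + 2*28.085 + 6*15.999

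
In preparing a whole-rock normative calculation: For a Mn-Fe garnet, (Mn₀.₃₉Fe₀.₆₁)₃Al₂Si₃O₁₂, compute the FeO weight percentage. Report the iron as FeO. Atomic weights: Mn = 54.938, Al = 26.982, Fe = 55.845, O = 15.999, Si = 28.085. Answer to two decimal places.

26.47 wt%

Molar mass of (Mn₀.₃₉Fe₀.₆₁)₃Al₂Si₃O₁₂ = 1.17·54.938 + 1.83·55.845 + 2·26.982 + 3·28.085 + 12·15.999 = 496.681 g/mol.
Each formula unit contains 1.83 Fe, equivalent to 1.83/1 = 1.8300 mol FeO.
M(FeO) = 1×55.845 + 1×15.999 = 71.844 g/mol.
Mass of FeO per formula unit = 1.8300 × 71.844 = 131.475 g.
FeO wt% = 131.475 / 496.681 × 100 = 26.47%.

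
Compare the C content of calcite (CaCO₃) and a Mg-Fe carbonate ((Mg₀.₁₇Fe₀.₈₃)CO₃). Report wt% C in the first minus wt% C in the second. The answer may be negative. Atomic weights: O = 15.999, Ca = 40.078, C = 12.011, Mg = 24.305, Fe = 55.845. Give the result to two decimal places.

1.13 percentage points

M(CaCO₃) = 100.086 g/mol, so wt% C = 12.011/100.086 × 100 = 12.00%.
M((Mg₀.₁₇Fe₀.₈₃)CO₃) = 110.491 g/mol, so wt% C = 12.011/110.491 × 100 = 10.87%.
12.00 − 10.87 = 1.13 pp.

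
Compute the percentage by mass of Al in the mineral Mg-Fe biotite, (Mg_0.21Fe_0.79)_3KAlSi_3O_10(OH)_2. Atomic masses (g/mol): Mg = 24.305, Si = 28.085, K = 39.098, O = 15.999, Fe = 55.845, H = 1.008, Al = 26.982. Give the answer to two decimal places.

5.48 wt%

Molar mass of (Mg_0.21Fe_0.79)_3KAlSi_3O_10(OH)_2: 0.63·24.305 + 2.37·55.845 + 1·39.098 + 1·26.982 + 3·28.085 + 12·15.999 + 2·1.008 = 492.004 g/mol.
Mass of Al per formula unit: 1 × 26.982 = 26.982 g.
Weight fraction Al = 26.982 / 492.004 = 0.0548.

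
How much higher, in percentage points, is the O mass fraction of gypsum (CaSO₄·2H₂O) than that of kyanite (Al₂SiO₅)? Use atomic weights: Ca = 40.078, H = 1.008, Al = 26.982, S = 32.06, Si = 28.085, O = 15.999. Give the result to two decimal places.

6.39 percentage points

M(CaSO₄·2H₂O) = 172.164 g/mol, so wt% O = 95.994/172.164 × 100 = 55.76%.
M(Al₂SiO₅) = 162.044 g/mol, so wt% O = 79.995/162.044 × 100 = 49.37%.
55.76 − 49.37 = 6.39 pp.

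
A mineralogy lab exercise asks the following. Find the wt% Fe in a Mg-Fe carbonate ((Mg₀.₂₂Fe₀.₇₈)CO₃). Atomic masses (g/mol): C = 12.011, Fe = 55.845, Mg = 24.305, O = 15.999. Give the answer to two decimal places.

39.99 weight percent

Molar mass of (Mg₀.₂₂Fe₀.₇₈)CO₃: 0.22*24.305 + 0.78*55.845 + 1*12.011 + 3*15.999 = 108.914 g/mol.
Mass of Fe per formula unit: 0.78 × 55.845 = 43.559 g.
Weight fraction Fe = 43.559 / 108.914 = 0.3999.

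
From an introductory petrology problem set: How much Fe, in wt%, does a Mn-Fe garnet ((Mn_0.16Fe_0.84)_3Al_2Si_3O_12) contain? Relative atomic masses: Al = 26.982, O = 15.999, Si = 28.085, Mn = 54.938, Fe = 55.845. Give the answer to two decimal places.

M((Mn_0.16Fe_0.84)_3Al_2Si_3O_12) = 497.307 g/mol.
Fe contributes 2.52 × 55.845 = 140.729 g per mole.
140.729/497.307 = 0.2830 → 28.30%.

28.30 wt%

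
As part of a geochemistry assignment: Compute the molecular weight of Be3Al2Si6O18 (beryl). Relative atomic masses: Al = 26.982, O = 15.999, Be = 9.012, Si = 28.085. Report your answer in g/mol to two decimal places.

Be: 3 × 9.012 = 27.0360
Al: 2 × 26.982 = 53.9640
Si: 6 × 28.085 = 168.5100
O: 18 × 15.999 = 287.9820
Summing the contributions gives the formula mass.

537.49 g/mol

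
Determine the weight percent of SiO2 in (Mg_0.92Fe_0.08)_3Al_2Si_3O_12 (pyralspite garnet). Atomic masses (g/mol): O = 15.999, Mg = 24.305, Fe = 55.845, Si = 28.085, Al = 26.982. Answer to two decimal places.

43.89 wt%

M((Mg_0.92Fe_0.08)_3Al_2Si_3O_12) = 410.692 g/mol; M(SiO2) = 60.083 g/mol.
Moles SiO2 per formula unit = 3 Si ÷ 1 = 3.0000.
SiO2 fraction = (3.0000 × 60.083) / 410.692 = 180.249/410.692 = 0.4389.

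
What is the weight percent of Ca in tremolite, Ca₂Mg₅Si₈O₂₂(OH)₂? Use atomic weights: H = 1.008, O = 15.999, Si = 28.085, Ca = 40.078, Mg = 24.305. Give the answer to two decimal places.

M(Ca₂Mg₅Si₈O₂₂(OH)₂) = 812.353 g/mol.
Ca contributes 2 × 40.078 = 80.156 g per mole.
80.156/812.353 = 0.0987 → 9.87%.

9.87 weight percent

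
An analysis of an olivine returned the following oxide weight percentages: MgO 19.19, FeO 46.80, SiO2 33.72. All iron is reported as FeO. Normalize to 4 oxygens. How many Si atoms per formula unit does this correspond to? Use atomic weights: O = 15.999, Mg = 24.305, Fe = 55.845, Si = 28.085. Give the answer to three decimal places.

0.998 Si apfu

MgO (M=40.304): mol = 0.47613; Mg = 0.47613, O = 0.47613.
FeO (M=71.844): mol = 0.65141; Fe = 0.65141, O = 0.65141.
SiO2 (M=60.083): mol = 0.56122; Si = 0.56122, O = 1.12244.
ΣO = 2.24998; factor = 4/ΣO = 1.77779.
Si apfu = 0.56122 × 1.77779 = 0.998.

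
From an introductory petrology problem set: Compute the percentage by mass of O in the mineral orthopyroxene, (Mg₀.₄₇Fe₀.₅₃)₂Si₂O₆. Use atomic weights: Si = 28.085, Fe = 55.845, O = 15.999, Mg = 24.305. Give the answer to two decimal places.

40.99 wt%

Formula mass = 0.94×24.305 + 1.06×55.845 + 2×28.085 + 6×15.999 = 234.206 g/mol, of which 95.994 g is O.
So O makes up 95.994/234.206 = 0.4099 of the mass, i.e. 40.99%.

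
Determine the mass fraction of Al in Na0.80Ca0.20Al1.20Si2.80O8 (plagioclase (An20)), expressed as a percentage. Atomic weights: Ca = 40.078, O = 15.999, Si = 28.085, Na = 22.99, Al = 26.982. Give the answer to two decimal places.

12.20 wt%

Molar mass of Na0.80Ca0.20Al1.20Si2.80O8: 0.80*22.99 + 0.20*40.078 + 1.20*26.982 + 2.80*28.085 + 8*15.999 = 265.416 g/mol.
Mass of Al per formula unit: 1.20 × 26.982 = 32.378 g.
Weight fraction Al = 32.378 / 265.416 = 0.1220.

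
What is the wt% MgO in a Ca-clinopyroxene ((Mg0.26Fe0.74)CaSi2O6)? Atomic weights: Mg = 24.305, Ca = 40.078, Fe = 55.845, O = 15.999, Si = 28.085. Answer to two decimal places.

M((Mg0.26Fe0.74)CaSi2O6) = 239.887 g/mol; M(MgO) = 40.304 g/mol.
Moles MgO per formula unit = 0.26 Mg ÷ 1 = 0.2600.
MgO fraction = (0.2600 × 40.304) / 239.887 = 10.479/239.887 = 0.0437.

4.37 wt%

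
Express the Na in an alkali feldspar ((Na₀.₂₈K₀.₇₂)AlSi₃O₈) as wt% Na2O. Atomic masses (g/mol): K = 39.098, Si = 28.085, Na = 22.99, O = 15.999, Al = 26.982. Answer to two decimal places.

3.17 wt%

Molar mass of (Na₀.₂₈K₀.₇₂)AlSi₃O₈ = 0.28×22.99 + 0.72×39.098 + 1×26.982 + 3×28.085 + 8×15.999 = 273.817 g/mol.
Each formula unit contains 0.28 Na, equivalent to 0.28/2 = 0.1400 mol Na2O.
M(Na2O) = 2×22.99 + 1×15.999 = 61.979 g/mol.
Mass of Na2O per formula unit = 0.1400 × 61.979 = 8.677 g.
Na2O wt% = 8.677 / 273.817 × 100 = 3.17%.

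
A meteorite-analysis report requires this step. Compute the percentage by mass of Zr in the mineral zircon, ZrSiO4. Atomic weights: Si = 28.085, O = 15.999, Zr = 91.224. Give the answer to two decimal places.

49.77 mass %

Molar mass of ZrSiO4: 1·91.224 + 1·28.085 + 4·15.999 = 183.305 g/mol.
Mass of Zr per formula unit: 1 × 91.224 = 91.224 g.
Weight fraction Zr = 91.224 / 183.305 = 0.4977.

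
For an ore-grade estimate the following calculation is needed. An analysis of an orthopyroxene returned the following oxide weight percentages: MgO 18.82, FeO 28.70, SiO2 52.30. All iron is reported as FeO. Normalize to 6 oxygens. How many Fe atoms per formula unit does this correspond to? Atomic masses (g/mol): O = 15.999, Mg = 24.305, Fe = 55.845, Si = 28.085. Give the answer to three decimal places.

MgO (M=40.304): mol = 0.46695; Mg = 0.46695, O = 0.46695.
FeO (M=71.844): mol = 0.39948; Fe = 0.39948, O = 0.39948.
SiO2 (M=60.083): mol = 0.87046; Si = 0.87046, O = 1.74092.
ΣO = 2.60735; factor = 6/ΣO = 2.30119.
Fe apfu = 0.39948 × 2.30119 = 0.919.

0.919 Fe apfu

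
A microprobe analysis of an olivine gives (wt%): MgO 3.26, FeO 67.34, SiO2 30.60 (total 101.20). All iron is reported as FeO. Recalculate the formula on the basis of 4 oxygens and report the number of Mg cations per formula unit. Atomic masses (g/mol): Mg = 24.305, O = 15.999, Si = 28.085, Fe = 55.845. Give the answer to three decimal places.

0.159 Mg apfu

MgO: 3.26/40.304 = 0.08089 mol → 0.08089 mol Mg, 0.08089 mol O.
FeO: 67.34/71.844 = 0.93731 mol → 0.93731 mol Fe, 0.93731 mol O.
SiO2: 30.60/60.083 = 0.50930 mol → 0.50930 mol Si, 1.01860 mol O.
Total oxygen = 2.03680 mol. Normalization factor = 4/2.03680 = 1.96386.
Mg per 4 O = 0.08089 × 1.96386 = 0.159.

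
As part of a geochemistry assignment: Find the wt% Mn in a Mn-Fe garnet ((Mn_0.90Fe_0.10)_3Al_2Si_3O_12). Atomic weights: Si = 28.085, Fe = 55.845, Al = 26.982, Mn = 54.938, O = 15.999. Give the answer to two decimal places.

29.95 weight percent

Formula mass = 2.70×54.938 + 0.30×55.845 + 2×26.982 + 3×28.085 + 12×15.999 = 495.293 g/mol, of which 148.333 g is Mn.
So Mn makes up 148.333/495.293 = 0.2995 of the mass, i.e. 29.95%.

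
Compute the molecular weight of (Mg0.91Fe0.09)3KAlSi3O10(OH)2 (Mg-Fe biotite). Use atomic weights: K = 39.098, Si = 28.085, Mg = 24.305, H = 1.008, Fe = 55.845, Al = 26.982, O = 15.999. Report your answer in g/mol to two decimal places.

M = 2.73*24.305 + 0.27*55.845 + 1*39.098 + 1*26.982 + 3*28.085 + 12*15.999 + 2*1.008

425.77 g/mol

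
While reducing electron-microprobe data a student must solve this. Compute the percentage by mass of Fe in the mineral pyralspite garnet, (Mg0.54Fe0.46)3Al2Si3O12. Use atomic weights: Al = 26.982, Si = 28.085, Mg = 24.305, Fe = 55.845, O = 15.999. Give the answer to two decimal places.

17.25 mass %

Formula mass = 1.62×24.305 + 1.38×55.845 + 2×26.982 + 3×28.085 + 12×15.999 = 446.647 g/mol, of which 77.066 g is Fe.
So Fe makes up 77.066/446.647 = 0.1725 of the mass, i.e. 17.25%.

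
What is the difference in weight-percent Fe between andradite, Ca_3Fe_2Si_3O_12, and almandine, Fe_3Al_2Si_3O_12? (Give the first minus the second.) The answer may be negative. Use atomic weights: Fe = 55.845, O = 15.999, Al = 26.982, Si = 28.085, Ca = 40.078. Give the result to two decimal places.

-11.68 percentage points

Fe in Ca_3Fe_2Si_3O_12: molar mass 508.167 g/mol; 2×55.845 = 111.690 g → 21.98 wt%.
Fe in Fe_3Al_2Si_3O_12: molar mass 497.742 g/mol; 3×55.845 = 167.535 g → 33.66 wt%.
Difference = 21.98 − 33.66 = -11.68 percentage points.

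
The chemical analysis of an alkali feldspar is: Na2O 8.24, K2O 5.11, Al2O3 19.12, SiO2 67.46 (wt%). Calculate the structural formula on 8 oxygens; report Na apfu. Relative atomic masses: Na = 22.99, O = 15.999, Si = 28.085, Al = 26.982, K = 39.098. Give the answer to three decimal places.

0.710 Na apfu

8.24 wt% Na2O ÷ 61.979 g/mol = 0.13295 mol, giving 0.26590 Na and 0.13295 O.
5.11 wt% K2O ÷ 94.195 g/mol = 0.05425 mol, giving 0.10850 K and 0.05425 O.
19.12 wt% Al2O3 ÷ 101.961 g/mol = 0.18752 mol, giving 0.37504 Al and 0.56256 O.
67.46 wt% SiO2 ÷ 60.083 g/mol = 1.12278 mol, giving 1.12278 Si and 2.24556 O.
Oxygen sums to 2.99532; scaling by 8/2.99532 = 2.67083 puts the formula on 8 O.
Na: 0.26590 × 2.67083 = 0.710 atoms per formula unit.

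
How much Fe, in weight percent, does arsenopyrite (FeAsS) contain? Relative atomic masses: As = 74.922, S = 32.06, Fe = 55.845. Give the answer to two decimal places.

34.30 weight percent

Molar mass of FeAsS: 1×55.845 + 1×74.922 + 1×32.06 = 162.827 g/mol.
Mass of Fe per formula unit: 1 × 55.845 = 55.845 g.
Weight fraction Fe = 55.845 / 162.827 = 0.3430.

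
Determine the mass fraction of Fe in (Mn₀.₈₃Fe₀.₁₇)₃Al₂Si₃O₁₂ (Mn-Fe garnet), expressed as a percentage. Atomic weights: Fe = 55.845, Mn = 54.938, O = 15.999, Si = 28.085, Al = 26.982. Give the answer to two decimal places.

5.75 wt%

Formula mass = 2.49*54.938 + 0.51*55.845 + 2*26.982 + 3*28.085 + 12*15.999 = 495.484 g/mol, of which 28.481 g is Fe.
So Fe makes up 28.481/495.484 = 0.0575 of the mass, i.e. 5.75%.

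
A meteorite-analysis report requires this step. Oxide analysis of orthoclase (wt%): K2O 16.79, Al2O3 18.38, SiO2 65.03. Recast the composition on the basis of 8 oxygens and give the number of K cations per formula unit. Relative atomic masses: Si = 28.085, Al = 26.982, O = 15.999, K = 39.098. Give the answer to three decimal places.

0.989 K apfu

K2O (M=94.195): mol = 0.17825; K = 0.35650, O = 0.17825.
Al2O3 (M=101.961): mol = 0.18027; Al = 0.36054, O = 0.54081.
SiO2 (M=60.083): mol = 1.08234; Si = 1.08234, O = 2.16468.
ΣO = 2.88374; factor = 8/ΣO = 2.77418.
K apfu = 0.35650 × 2.77418 = 0.989.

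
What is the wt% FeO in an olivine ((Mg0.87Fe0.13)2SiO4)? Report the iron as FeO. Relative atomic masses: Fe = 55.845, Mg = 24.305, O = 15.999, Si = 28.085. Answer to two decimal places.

Formula mass = 148.891 g/mol.
0.26 Fe → 0.2600 mol FeO per formula unit; M(FeO) = 71.844, so FeO mass = 18.679 g.
18.679/148.891 × 100 = 12.55 wt%.

12.55 wt%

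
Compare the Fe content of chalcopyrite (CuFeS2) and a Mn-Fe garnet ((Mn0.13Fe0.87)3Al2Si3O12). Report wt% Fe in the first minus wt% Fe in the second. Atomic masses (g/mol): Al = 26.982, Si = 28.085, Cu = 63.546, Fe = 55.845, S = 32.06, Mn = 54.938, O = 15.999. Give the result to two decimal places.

1.13 percentage points

First mineral: 55.845 g Fe in 183.511 g formula = 30.43 wt% Fe.
Second mineral: 145.755 g Fe in 497.388 g formula = 29.30 wt% Fe.
30.43% − 29.30% gives a difference of 1.13 percentage points.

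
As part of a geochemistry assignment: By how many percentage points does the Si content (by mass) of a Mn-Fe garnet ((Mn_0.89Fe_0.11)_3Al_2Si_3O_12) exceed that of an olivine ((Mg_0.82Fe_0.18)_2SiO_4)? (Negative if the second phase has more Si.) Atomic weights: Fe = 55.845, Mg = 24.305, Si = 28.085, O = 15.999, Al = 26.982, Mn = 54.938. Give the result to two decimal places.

-1.46 percentage points

First mineral: 84.255 g Si in 495.320 g formula = 17.01 wt% Si.
Second mineral: 28.085 g Si in 152.045 g formula = 18.47 wt% Si.
17.01% − 18.47% gives a difference of -1.46 percentage points.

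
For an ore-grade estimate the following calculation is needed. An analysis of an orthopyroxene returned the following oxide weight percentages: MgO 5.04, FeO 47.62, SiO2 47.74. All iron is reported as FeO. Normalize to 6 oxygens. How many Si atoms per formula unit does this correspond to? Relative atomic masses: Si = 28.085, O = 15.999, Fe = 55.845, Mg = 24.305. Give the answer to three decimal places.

2.006 Si apfu

5.04 wt% MgO ÷ 40.304 g/mol = 0.12505 mol, giving 0.12505 Mg and 0.12505 O.
47.62 wt% FeO ÷ 71.844 g/mol = 0.66283 mol, giving 0.66283 Fe and 0.66283 O.
47.74 wt% SiO2 ÷ 60.083 g/mol = 0.79457 mol, giving 0.79457 Si and 1.58914 O.
Oxygen sums to 2.37702; scaling by 6/2.37702 = 2.52417 puts the formula on 6 O.
Si: 0.79457 × 2.52417 = 2.006 atoms per formula unit.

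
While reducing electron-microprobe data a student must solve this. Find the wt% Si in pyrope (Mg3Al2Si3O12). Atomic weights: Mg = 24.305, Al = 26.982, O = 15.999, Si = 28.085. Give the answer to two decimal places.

20.90 wt%

Formula mass = 3*24.305 + 2*26.982 + 3*28.085 + 12*15.999 = 403.122 g/mol, of which 84.255 g is Si.
So Si makes up 84.255/403.122 = 0.2090 of the mass, i.e. 20.90%.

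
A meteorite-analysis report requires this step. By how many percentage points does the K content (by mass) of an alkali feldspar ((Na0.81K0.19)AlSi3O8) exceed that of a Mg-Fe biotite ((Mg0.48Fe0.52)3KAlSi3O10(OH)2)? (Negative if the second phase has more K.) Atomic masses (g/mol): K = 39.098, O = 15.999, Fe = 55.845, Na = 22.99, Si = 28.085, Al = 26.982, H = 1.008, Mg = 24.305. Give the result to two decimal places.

-5.58 percentage points

First mineral: 7.429 g K in 265.280 g formula = 2.80 wt% K.
Second mineral: 39.098 g K in 466.456 g formula = 8.38 wt% K.
2.80% − 8.38% gives a difference of -5.58 percentage points.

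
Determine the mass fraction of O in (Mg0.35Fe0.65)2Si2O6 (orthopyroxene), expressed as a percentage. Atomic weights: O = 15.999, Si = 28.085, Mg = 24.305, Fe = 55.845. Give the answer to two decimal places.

39.70 mass %

Molar mass of (Mg0.35Fe0.65)2Si2O6: 0.70×24.305 + 1.30×55.845 + 2×28.085 + 6×15.999 = 241.776 g/mol.
Mass of O per formula unit: 6 × 15.999 = 95.994 g.
Weight fraction O = 95.994 / 241.776 = 0.3970.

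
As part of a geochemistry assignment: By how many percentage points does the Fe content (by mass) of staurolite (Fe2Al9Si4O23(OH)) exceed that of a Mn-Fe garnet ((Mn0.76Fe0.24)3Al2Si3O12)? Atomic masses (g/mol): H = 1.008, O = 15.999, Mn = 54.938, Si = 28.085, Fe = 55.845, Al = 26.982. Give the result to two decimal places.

First mineral: 111.690 g Fe in 851.852 g formula = 13.11 wt% Fe.
Second mineral: 40.208 g Fe in 495.674 g formula = 8.11 wt% Fe.
13.11% − 8.11% gives a difference of 5.00 percentage points.

5.00 percentage points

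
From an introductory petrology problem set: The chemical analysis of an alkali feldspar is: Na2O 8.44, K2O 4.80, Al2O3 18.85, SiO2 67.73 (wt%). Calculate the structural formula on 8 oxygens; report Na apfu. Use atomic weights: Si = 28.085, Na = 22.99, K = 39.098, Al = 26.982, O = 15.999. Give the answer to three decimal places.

8.44 wt% Na2O ÷ 61.979 g/mol = 0.13618 mol, giving 0.27236 Na and 0.13618 O.
4.80 wt% K2O ÷ 94.195 g/mol = 0.05096 mol, giving 0.10192 K and 0.05096 O.
18.85 wt% Al2O3 ÷ 101.961 g/mol = 0.18487 mol, giving 0.36974 Al and 0.55461 O.
67.73 wt% SiO2 ÷ 60.083 g/mol = 1.12727 mol, giving 1.12727 Si and 2.25454 O.
Oxygen sums to 2.99629; scaling by 8/2.99629 = 2.66997 puts the formula on 8 O.
Na: 0.27236 × 2.66997 = 0.727 atoms per formula unit.

0.727 Na apfu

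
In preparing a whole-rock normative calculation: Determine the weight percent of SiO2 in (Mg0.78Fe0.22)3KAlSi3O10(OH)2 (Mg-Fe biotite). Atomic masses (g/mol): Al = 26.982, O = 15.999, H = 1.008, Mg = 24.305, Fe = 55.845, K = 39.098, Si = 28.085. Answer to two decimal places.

41.15 wt%

M((Mg0.78Fe0.22)3KAlSi3O10(OH)2) = 438.070 g/mol; M(SiO2) = 60.083 g/mol.
Moles SiO2 per formula unit = 3 Si ÷ 1 = 3.0000.
SiO2 fraction = (3.0000 × 60.083) / 438.070 = 180.249/438.070 = 0.4115.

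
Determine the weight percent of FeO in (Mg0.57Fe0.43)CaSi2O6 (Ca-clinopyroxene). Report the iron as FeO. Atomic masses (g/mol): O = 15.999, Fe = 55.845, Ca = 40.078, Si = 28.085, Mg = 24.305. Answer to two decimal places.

M((Mg0.57Fe0.43)CaSi2O6) = 230.109 g/mol; M(FeO) = 71.844 g/mol.
Moles FeO per formula unit = 0.43 Fe ÷ 1 = 0.4300.
FeO fraction = (0.4300 × 71.844) / 230.109 = 30.893/230.109 = 0.1343.

13.43 wt%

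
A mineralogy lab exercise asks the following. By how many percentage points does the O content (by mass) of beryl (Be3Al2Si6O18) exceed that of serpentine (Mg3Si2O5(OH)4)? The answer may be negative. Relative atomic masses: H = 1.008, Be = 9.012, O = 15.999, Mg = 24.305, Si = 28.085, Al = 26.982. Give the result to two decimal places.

1.62 percentage points

O in Be3Al2Si6O18: molar mass 537.492 g/mol; 18×15.999 = 287.982 g → 53.58 wt%.
O in Mg3Si2O5(OH)4: molar mass 277.108 g/mol; 9×15.999 = 143.991 g → 51.96 wt%.
Difference = 53.58 − 51.96 = 1.62 percentage points.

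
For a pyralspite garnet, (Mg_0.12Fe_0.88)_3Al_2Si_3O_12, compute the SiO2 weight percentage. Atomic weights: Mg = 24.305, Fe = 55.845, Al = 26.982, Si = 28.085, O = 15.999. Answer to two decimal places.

Molar mass of (Mg_0.12Fe_0.88)_3Al_2Si_3O_12 = 0.36*24.305 + 2.64*55.845 + 2*26.982 + 3*28.085 + 12*15.999 = 486.388 g/mol.
Each formula unit contains 3 Si, equivalent to 3/1 = 3.0000 mol SiO2.
M(SiO2) = 1×28.085 + 2×15.999 = 60.083 g/mol.
Mass of SiO2 per formula unit = 3.0000 × 60.083 = 180.249 g.
SiO2 wt% = 180.249 / 486.388 × 100 = 37.06%.

37.06 wt%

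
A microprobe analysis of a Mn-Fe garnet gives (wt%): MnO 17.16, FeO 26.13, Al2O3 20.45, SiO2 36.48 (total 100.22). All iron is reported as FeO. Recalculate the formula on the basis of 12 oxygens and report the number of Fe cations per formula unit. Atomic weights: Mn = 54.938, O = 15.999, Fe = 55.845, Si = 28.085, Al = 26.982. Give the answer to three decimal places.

MnO (M=70.937): mol = 0.24190; Mn = 0.24190, O = 0.24190.
FeO (M=71.844): mol = 0.36370; Fe = 0.36370, O = 0.36370.
Al2O3 (M=101.961): mol = 0.20057; Al = 0.40114, O = 0.60171.
SiO2 (M=60.083): mol = 0.60716; Si = 0.60716, O = 1.21432.
ΣO = 2.42163; factor = 12/ΣO = 4.95534.
Fe apfu = 0.36370 × 4.95534 = 1.802.

1.802 Fe apfu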